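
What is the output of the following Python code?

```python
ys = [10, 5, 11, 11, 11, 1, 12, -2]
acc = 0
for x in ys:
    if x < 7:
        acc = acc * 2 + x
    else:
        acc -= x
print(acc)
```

-216

x=10: not <7, acc = 0-10 = -10
x=5: <7, acc = (-10)*2+5 = -15
x=11: not <7, acc = (-15)-11 = -26
x=11: not <7, acc = (-26)-11 = -37
x=11: not <7, acc = (-37)-11 = -48
x=1: <7, acc = (-48)*2+1 = -95
x=12: not <7, acc = (-95)-12 = -107
x=-2: <7, acc = (-107)*2+(-2) = -216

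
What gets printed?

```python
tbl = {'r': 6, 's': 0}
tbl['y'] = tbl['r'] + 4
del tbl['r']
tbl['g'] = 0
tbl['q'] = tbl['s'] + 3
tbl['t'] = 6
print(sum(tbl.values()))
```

19

tbl['y'] = tbl['r']+4 = 10 → {'r': 6, 's': 0, 'y': 10}
del 'r' → {'s': 0, 'y': 10}
tbl['g'] = 0 → {'s': 0, 'y': 10, 'g': 0}
tbl['q'] = tbl['s']+3 = 3 → {'s': 0, 'y': 10, 'g': 0, 'q': 3}
tbl['t'] = 6 → {'s': 0, 'y': 10, 'g': 0, 'q': 3, 't': 6}
sum of values = 19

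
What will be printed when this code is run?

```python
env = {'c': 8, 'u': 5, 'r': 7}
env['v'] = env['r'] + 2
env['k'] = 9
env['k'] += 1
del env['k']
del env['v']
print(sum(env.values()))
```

env['v'] = env['r']+2 = 9 → {'c': 8, 'u': 5, 'r': 7, 'v': 9}
env['k'] = 9 → {'c': 8, 'u': 5, 'r': 7, 'v': 9, 'k': 9}
env['k'] = 9+1 = 10 → {'c': 8, 'u': 5, 'r': 7, 'v': 9, 'k': 10}
del 'k' → {'c': 8, 'u': 5, 'r': 7, 'v': 9}
del 'v' → {'c': 8, 'u': 5, 'r': 7}
sum of values = 20

20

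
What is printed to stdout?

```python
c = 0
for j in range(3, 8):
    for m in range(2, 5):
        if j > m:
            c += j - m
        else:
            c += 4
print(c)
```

43

j=3,m=2: 3>2, c = 0+1 = 1
j=3,m=3: not 3>3, c = 1+4 = 5
j=3,m=4: not 3>4, c = 5+4 = 9
j=4,m=2: 4>2, c = 9+2 = 11
j=4,m=3: 4>3, c = 11+1 = 12
j=4,m=4: not 4>4, c = 12+4 = 16
j=5,m=2: 5>2, c = 16+3 = 19
j=5,m=3: 5>3, c = 19+2 = 21
j=5,m=4: 5>4, c = 21+1 = 22
j=6,m=2: 6>2, c = 22+4 = 26
j=6,m=3: 6>3, c = 26+3 = 29
j=6,m=4: 6>4, c = 29+2 = 31
j=7,m=2: 7>2, c = 31+5 = 36
j=7,m=3: 7>3, c = 36+4 = 40
j=7,m=4: 7>4, c = 40+3 = 43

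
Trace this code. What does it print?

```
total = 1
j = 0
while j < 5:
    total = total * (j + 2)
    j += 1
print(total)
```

j=0: total = 1*2 = 2
j=1: total = 2*3 = 6
j=2: total = 6*4 = 24
j=3: total = 24*5 = 120
j=4: total = 120*6 = 720

720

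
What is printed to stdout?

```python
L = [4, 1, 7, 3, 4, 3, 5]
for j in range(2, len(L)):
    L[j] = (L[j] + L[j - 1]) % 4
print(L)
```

j=2: L[2] = (7+1)%4 = 0 → [4, 1, 0, 3, 4, 3, 5]
j=3: L[3] = (3+0)%4 = 3 → [4, 1, 0, 3, 4, 3, 5]
j=4: L[4] = (4+3)%4 = 3 → [4, 1, 0, 3, 3, 3, 5]
j=5: L[5] = (3+3)%4 = 2 → [4, 1, 0, 3, 3, 2, 5]
j=6: L[6] = (5+2)%4 = 3 → [4, 1, 0, 3, 3, 2, 3]

[4, 1, 0, 3, 3, 2, 3]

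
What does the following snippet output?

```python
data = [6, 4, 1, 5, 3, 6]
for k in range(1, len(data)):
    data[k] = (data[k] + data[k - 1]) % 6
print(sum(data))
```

21

k=1: data[1] = (4+6)%6 = 4 → [6, 4, 1, 5, 3, 6]
k=2: data[2] = (1+4)%6 = 5 → [6, 4, 5, 5, 3, 6]
k=3: data[3] = (5+5)%6 = 4 → [6, 4, 5, 4, 3, 6]
k=4: data[4] = (3+4)%6 = 1 → [6, 4, 5, 4, 1, 6]
k=5: data[5] = (6+1)%6 = 1 → [6, 4, 5, 4, 1, 1]
sum = 21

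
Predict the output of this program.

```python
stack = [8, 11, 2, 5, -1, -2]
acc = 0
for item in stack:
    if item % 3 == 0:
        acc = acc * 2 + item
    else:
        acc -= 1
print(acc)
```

item=8: not %3==0, acc = 0-1 = -1
item=11: not %3==0, acc = (-1)-1 = -2
item=2: not %3==0, acc = (-2)-1 = -3
item=5: not %3==0, acc = (-3)-1 = -4
item=-1: not %3==0, acc = (-4)-1 = -5
item=-2: not %3==0, acc = (-5)-1 = -6

-6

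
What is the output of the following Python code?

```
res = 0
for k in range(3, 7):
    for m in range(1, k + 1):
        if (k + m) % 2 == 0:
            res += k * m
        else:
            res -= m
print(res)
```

132

k=3,m=1: even sum, res = 0+3 = 3
k=3,m=2: odd sum, res = 3-2 = 1
k=3,m=3: even sum, res = 1+9 = 10
k=4,m=1: odd sum, res = 10-1 = 9
k=4,m=2: even sum, res = 9+8 = 17
k=4,m=3: odd sum, res = 17-3 = 14
k=4,m=4: even sum, res = 14+16 = 30
k=5,m=1: even sum, res = 30+5 = 35
k=5,m=2: odd sum, res = 35-2 = 33
k=5,m=3: even sum, res = 33+15 = 48
k=5,m=4: odd sum, res = 48-4 = 44
k=5,m=5: even sum, res = 44+25 = 69
k=6,m=1: odd sum, res = 69-1 = 68
k=6,m=2: even sum, res = 68+12 = 80
k=6,m=3: odd sum, res = 80-3 = 77
k=6,m=4: even sum, res = 77+24 = 101
k=6,m=5: odd sum, res = 101-5 = 96
k=6,m=6: even sum, res = 96+36 = 132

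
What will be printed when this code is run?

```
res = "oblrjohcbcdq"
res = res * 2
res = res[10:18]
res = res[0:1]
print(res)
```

repeat ×2 → 'oblrjohcbcdqoblrjohcbcdq'
slice [10:18] → 'dqoblrjo'
slice [0:1] → 'd'

d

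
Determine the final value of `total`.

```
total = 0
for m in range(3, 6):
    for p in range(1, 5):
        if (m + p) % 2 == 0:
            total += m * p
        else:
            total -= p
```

40

m=3,p=1: even sum, total = 0+3 = 3
m=3,p=2: odd sum, total = 3-2 = 1
m=3,p=3: even sum, total = 1+9 = 10
m=3,p=4: odd sum, total = 10-4 = 6
m=4,p=1: odd sum, total = 6-1 = 5
m=4,p=2: even sum, total = 5+8 = 13
m=4,p=3: odd sum, total = 13-3 = 10
m=4,p=4: even sum, total = 10+16 = 26
m=5,p=1: even sum, total = 26+5 = 31
m=5,p=2: odd sum, total = 31-2 = 29
m=5,p=3: even sum, total = 29+15 = 44
m=5,p=4: odd sum, total = 44-4 = 40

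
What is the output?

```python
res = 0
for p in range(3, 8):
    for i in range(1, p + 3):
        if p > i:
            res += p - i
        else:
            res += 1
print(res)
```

p=3,i=1: 3>1, res = 0+2 = 2
p=3,i=2: 3>2, res = 2+1 = 3
p=3,i=3: not 3>3, res = 3+1 = 4
p=3,i=4: not 3>4, res = 4+1 = 5
p=3,i=5: not 3>5, res = 5+1 = 6
p=4,i=1: 4>1, res = 6+3 = 9
p=4,i=2: 4>2, res = 9+2 = 11
p=4,i=3: 4>3, res = 11+1 = 12
p=4,i=4: not 4>4, res = 12+1 = 13
p=4,i=5: not 4>5, res = 13+1 = 14
p=4,i=6: not 4>6, res = 14+1 = 15
p=5,i=1: 5>1, res = 15+4 = 19
p=5,i=2: 5>2, res = 19+3 = 22
p=5,i=3: 5>3, res = 22+2 = 24
p=5,i=4: 5>4, res = 24+1 = 25
p=5,i=5: not 5>5, res = 25+1 = 26
p=5,i=6: not 5>6, res = 26+1 = 27
p=5,i=7: not 5>7, res = 27+1 = 28
p=6,i=1: 6>1, res = 28+5 = 33
p=6,i=2: 6>2, res = 33+4 = 37
p=6,i=3: 6>3, res = 37+3 = 40
p=6,i=4: 6>4, res = 40+2 = 42
p=6,i=5: 6>5, res = 42+1 = 43
p=6,i=6: not 6>6, res = 43+1 = 44
p=6,i=7: not 6>7, res = 44+1 = 45
p=6,i=8: not 6>8, res = 45+1 = 46
p=7,i=1: 7>1, res = 46+6 = 52
p=7,i=2: 7>2, res = 52+5 = 57
p=7,i=3: 7>3, res = 57+4 = 61
p=7,i=4: 7>4, res = 61+3 = 64
p=7,i=5: 7>5, res = 64+2 = 66
p=7,i=6: 7>6, res = 66+1 = 67
p=7,i=7: not 7>7, res = 67+1 = 68
p=7,i=8: not 7>8, res = 68+1 = 69
p=7,i=9: not 7>9, res = 69+1 = 70

70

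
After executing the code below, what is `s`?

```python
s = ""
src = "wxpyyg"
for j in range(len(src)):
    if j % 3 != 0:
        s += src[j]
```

'xpyg'

j=0: skip
j=1: add 'x' → 'x'
j=2: add 'p' → 'xp'
j=3: skip
j=4: add 'y' → 'xpy'
j=5: add 'g' → 'xpyg'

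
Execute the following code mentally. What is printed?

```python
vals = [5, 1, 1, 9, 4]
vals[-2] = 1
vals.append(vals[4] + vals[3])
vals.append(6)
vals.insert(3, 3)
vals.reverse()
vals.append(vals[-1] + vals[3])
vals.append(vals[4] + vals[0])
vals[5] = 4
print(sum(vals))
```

44

vals[-2] = 1 → [5, 1, 1, 1, 4]
append vals[4]+vals[3] = 4+1 = 5 → [5, 1, 1, 1, 4, 5]
append 6 → [5, 1, 1, 1, 4, 5, 6]
insert 3 at 3 → [5, 1, 1, 3, 1, 4, 5, 6]
reverse → [6, 5, 4, 1, 3, 1, 1, 5]
append vals[-1]+vals[3] = 5+1 = 6 → [6, 5, 4, 1, 3, 1, 1, 5, 6]
append vals[4]+vals[0] = 3+6 = 9 → [6, 5, 4, 1, 3, 1, 1, 5, 6, 9]
vals[5] = 4 → [6, 5, 4, 1, 3, 4, 1, 5, 6, 9]
sum = 44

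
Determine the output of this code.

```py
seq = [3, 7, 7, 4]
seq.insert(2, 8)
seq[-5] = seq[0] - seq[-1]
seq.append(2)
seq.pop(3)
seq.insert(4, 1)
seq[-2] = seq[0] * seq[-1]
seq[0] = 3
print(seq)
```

[3, 7, 8, 4, -2, 2]

insert 8 at 2 → [3, 7, 8, 7, 4]
seq[-5] = seq[0]-seq[-1] = 3-4 = -1 → [-1, 7, 8, 7, 4]
append 2 → [-1, 7, 8, 7, 4, 2]
pop(3) removes 7 → [-1, 7, 8, 4, 2]
insert 1 at 4 → [-1, 7, 8, 4, 1, 2]
seq[-2] = seq[0]*seq[-1] = (-1)*2 = -2 → [-1, 7, 8, 4, -2, 2]
seq[0] = 3 → [3, 7, 8, 4, -2, 2]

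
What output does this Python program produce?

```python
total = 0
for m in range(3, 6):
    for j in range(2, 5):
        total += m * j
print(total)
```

108

m=3,j=2: total = 0+6 = 6
m=3,j=3: total = 6+9 = 15
m=3,j=4: total = 15+12 = 27
m=4,j=2: total = 27+8 = 35
m=4,j=3: total = 35+12 = 47
m=4,j=4: total = 47+16 = 63
m=5,j=2: total = 63+10 = 73
m=5,j=3: total = 73+15 = 88
m=5,j=4: total = 88+20 = 108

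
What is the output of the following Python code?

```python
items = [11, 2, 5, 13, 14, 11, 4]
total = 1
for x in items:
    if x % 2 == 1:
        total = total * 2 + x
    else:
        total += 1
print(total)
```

172

x=11: odd, total = 1*2+11 = 13
x=2: not odd, total = 13+1 = 14
x=5: odd, total = 14*2+5 = 33
x=13: odd, total = 33*2+13 = 79
x=14: not odd, total = 79+1 = 80
x=11: odd, total = 80*2+11 = 171
x=4: not odd, total = 171+1 = 172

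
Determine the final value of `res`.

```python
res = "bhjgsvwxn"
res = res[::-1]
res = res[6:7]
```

reverse → 'nxwvsgjhb'
slice [6:7] → 'j'

'j'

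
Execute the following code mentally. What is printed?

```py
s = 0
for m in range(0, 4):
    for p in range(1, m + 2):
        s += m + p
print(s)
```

m=0,p=1: s = 0+1 = 1
m=1,p=1: s = 1+2 = 3
m=1,p=2: s = 3+3 = 6
m=2,p=1: s = 6+3 = 9
m=2,p=2: s = 9+4 = 13
m=2,p=3: s = 13+5 = 18
m=3,p=1: s = 18+4 = 22
m=3,p=2: s = 22+5 = 27
m=3,p=3: s = 27+6 = 33
m=3,p=4: s = 33+7 = 40

40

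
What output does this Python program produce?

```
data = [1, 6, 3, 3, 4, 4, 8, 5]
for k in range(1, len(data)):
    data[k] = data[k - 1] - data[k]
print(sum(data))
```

k=1: data[1] = 1-6 = -5 → [1, -5, 3, 3, 4, 4, 8, 5]
k=2: data[2] = (-5)-3 = -8 → [1, -5, -8, 3, 4, 4, 8, 5]
k=3: data[3] = (-8)-3 = -11 → [1, -5, -8, -11, 4, 4, 8, 5]
k=4: data[4] = (-11)-4 = -15 → [1, -5, -8, -11, -15, 4, 8, 5]
k=5: data[5] = (-15)-4 = -19 → [1, -5, -8, -11, -15, -19, 8, 5]
k=6: data[6] = (-19)-8 = -27 → [1, -5, -8, -11, -15, -19, -27, 5]
k=7: data[7] = (-27)-5 = -32 → [1, -5, -8, -11, -15, -19, -27, -32]
sum = -116

-116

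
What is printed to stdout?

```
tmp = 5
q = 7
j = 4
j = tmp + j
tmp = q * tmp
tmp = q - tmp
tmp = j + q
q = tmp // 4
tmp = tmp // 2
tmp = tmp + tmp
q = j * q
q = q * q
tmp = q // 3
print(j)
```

9

j = 5+4 = 9
tmp = 7*5 = 35
tmp = 7-35 = -28
tmp = 9+7 = 16
q = 16//4 = 4
tmp = 16//2 = 8
tmp = 8+8 = 16
q = 9*4 = 36
q = 36*36 = 1296
tmp = 1296//3 = 432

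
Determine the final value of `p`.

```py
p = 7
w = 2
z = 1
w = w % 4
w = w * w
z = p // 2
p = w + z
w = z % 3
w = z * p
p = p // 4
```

w = 2%4 = 2
w = 2*2 = 4
z = 7//2 = 3
p = 4+3 = 7
w = 3%3 = 0
w = 3*7 = 21
p = 7//4 = 1

1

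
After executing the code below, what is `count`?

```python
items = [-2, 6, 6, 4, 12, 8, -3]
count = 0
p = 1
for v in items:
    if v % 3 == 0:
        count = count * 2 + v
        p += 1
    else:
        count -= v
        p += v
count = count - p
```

v=-2: not %3==0, count = 0-(-2) = 2; p=-1
v=6: %3==0, count = 2*2+6 = 10; p=0
v=6: %3==0, count = 10*2+6 = 26; p=1
v=4: not %3==0, count = 26-4 = 22; p=5
v=12: %3==0, count = 22*2+12 = 56; p=6
v=8: not %3==0, count = 56-8 = 48; p=14
v=-3: %3==0, count = 48*2+(-3) = 93; p=15
count-p = 93-15 = 78

78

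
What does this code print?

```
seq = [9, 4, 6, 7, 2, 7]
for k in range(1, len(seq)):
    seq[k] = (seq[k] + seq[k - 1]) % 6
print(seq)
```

k=1: seq[1] = (4+9)%6 = 1 → [9, 1, 6, 7, 2, 7]
k=2: seq[2] = (6+1)%6 = 1 → [9, 1, 1, 7, 2, 7]
k=3: seq[3] = (7+1)%6 = 2 → [9, 1, 1, 2, 2, 7]
k=4: seq[4] = (2+2)%6 = 4 → [9, 1, 1, 2, 4, 7]
k=5: seq[5] = (7+4)%6 = 5 → [9, 1, 1, 2, 4, 5]

[9, 1, 1, 2, 4, 5]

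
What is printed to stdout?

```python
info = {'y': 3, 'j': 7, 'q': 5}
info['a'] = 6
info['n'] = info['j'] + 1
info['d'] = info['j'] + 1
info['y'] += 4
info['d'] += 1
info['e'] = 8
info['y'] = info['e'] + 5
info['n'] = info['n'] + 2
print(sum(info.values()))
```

info['a'] = 6 → {'y': 3, 'j': 7, 'q': 5, 'a': 6}
info['n'] = info['j']+1 = 8 → {'y': 3, 'j': 7, 'q': 5, 'a': 6, 'n': 8}
info['d'] = info['j']+1 = 8 → {'y': 3, 'j': 7, 'q': 5, 'a': 6, 'n': 8, 'd': 8}
info['y'] = 3+4 = 7 → {'y': 7, 'j': 7, 'q': 5, 'a': 6, 'n': 8, 'd': 8}
info['d'] = 8+1 = 9 → {'y': 7, 'j': 7, 'q': 5, 'a': 6, 'n': 8, 'd': 9}
info['e'] = 8 → {'y': 7, 'j': 7, 'q': 5, 'a': 6, 'n': 8, 'd': 9, 'e': 8}
info['y'] = info['e']+5 = 13 → {'y': 13, 'j': 7, 'q': 5, 'a': 6, 'n': 8, 'd': 9, 'e': 8}
info['n'] = info['n']+2 = 10 → {'y': 13, 'j': 7, 'q': 5, 'a': 6, 'n': 10, 'd': 9, 'e': 8}
sum of values = 58

58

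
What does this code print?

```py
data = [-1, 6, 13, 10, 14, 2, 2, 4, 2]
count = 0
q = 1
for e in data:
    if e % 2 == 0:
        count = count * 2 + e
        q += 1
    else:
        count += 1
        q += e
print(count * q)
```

23080

e=-1: not even, count = 0+1 = 1; q=0
e=6: even, count = 1*2+6 = 8; q=1
e=13: not even, count = 8+1 = 9; q=14
e=10: even, count = 9*2+10 = 28; q=15
e=14: even, count = 28*2+14 = 70; q=16
e=2: even, count = 70*2+2 = 142; q=17
e=2: even, count = 142*2+2 = 286; q=18
e=4: even, count = 286*2+4 = 576; q=19
e=2: even, count = 576*2+2 = 1154; q=20
count*q = 1154*20 = 23080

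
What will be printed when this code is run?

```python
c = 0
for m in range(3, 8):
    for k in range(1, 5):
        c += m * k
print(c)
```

m=3,k=1: c = 0+3 = 3
m=3,k=2: c = 3+6 = 9
m=3,k=3: c = 9+9 = 18
m=3,k=4: c = 18+12 = 30
m=4,k=1: c = 30+4 = 34
m=4,k=2: c = 34+8 = 42
m=4,k=3: c = 42+12 = 54
m=4,k=4: c = 54+16 = 70
m=5,k=1: c = 70+5 = 75
m=5,k=2: c = 75+10 = 85
m=5,k=3: c = 85+15 = 100
m=5,k=4: c = 100+20 = 120
m=6,k=1: c = 120+6 = 126
m=6,k=2: c = 126+12 = 138
m=6,k=3: c = 138+18 = 156
m=6,k=4: c = 156+24 = 180
m=7,k=1: c = 180+7 = 187
m=7,k=2: c = 187+14 = 201
m=7,k=3: c = 201+21 = 222
m=7,k=4: c = 222+28 = 250

250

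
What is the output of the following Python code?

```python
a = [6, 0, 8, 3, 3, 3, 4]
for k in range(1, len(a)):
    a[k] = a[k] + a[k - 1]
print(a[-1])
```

27

k=1: a[1] = 0+6 = 6 → [6, 6, 8, 3, 3, 3, 4]
k=2: a[2] = 8+6 = 14 → [6, 6, 14, 3, 3, 3, 4]
k=3: a[3] = 3+14 = 17 → [6, 6, 14, 17, 3, 3, 4]
k=4: a[4] = 3+17 = 20 → [6, 6, 14, 17, 20, 3, 4]
k=5: a[5] = 3+20 = 23 → [6, 6, 14, 17, 20, 23, 4]
k=6: a[6] = 4+23 = 27 → [6, 6, 14, 17, 20, 23, 27]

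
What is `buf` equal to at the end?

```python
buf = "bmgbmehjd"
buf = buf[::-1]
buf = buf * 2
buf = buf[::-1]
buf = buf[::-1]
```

reverse → 'djhembgmb'
repeat ×2 → 'djhembgmbdjhembgmb'
reverse → 'bmgbmehjdbmgbmehjd'
reverse → 'djhembgmbdjhembgmb'

'djhembgmbdjhembgmb'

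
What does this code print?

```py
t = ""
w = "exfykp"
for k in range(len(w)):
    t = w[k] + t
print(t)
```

k=0: prepend 'e' → 'e'
k=1: prepend 'x' → 'xe'
k=2: prepend 'f' → 'fxe'
k=3: prepend 'y' → 'yfxe'
k=4: prepend 'k' → 'kyfxe'
k=5: prepend 'p' → 'pkyfxe'

pkyfxe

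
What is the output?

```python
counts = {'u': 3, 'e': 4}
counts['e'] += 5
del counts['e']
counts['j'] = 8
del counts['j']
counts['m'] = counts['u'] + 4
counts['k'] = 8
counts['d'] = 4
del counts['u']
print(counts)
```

{'m': 7, 'k': 8, 'd': 4}

counts['e'] = 4+5 = 9 → {'u': 3, 'e': 9}
del 'e' → {'u': 3}
counts['j'] = 8 → {'u': 3, 'j': 8}
del 'j' → {'u': 3}
counts['m'] = counts['u']+4 = 7 → {'u': 3, 'm': 7}
counts['k'] = 8 → {'u': 3, 'm': 7, 'k': 8}
counts['d'] = 4 → {'u': 3, 'm': 7, 'k': 8, 'd': 4}
del 'u' → {'m': 7, 'k': 8, 'd': 4}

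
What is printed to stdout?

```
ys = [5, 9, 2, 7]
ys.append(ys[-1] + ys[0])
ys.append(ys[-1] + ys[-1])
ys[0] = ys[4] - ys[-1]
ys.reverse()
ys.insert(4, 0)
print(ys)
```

append ys[-1]+ys[0] = 7+5 = 12 → [5, 9, 2, 7, 12]
append ys[-1]+ys[-1] = 12+12 = 24 → [5, 9, 2, 7, 12, 24]
ys[0] = ys[4]-ys[-1] = 12-24 = -12 → [-12, 9, 2, 7, 12, 24]
reverse → [24, 12, 7, 2, 9, -12]
insert 0 at 4 → [24, 12, 7, 2, 0, 9, -12]

[24, 12, 7, 2, 0, 9, -12]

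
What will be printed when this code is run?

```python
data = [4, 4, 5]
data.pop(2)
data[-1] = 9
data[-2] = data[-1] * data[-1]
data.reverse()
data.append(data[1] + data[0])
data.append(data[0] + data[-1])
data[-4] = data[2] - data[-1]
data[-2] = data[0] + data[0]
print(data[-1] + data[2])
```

pop(2) removes 5 → [4, 4]
data[-1] = 9 → [4, 9]
data[-2] = data[-1]*data[-1] = 9*9 = 81 → [81, 9]
reverse → [9, 81]
append data[1]+data[0] = 81+9 = 90 → [9, 81, 90]
append data[0]+data[-1] = 9+90 = 99 → [9, 81, 90, 99]
data[-4] = data[2]-data[-1] = 90-99 = -9 → [-9, 81, 90, 99]
data[-2] = data[0]+data[0] = (-9)+(-9) = -18 → [-9, 81, -18, 99]
data[-1]+data[2] = 99+(-18) = 81

81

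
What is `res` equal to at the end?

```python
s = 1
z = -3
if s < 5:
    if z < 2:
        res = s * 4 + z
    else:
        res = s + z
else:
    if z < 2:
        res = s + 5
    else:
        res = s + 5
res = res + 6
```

7

s=1, z=-3
s < 5 is True; z < 2 is True
→ res = s * 4 + z = 1
res = 1+6 = 7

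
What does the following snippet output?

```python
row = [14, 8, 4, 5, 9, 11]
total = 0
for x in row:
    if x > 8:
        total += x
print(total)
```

34

x=14: >8, total = 0+14 = 14
x=8: not >8
x=4: not >8
x=5: not >8
x=9: >8, total = 14+9 = 23
x=11: >8, total = 23+11 = 34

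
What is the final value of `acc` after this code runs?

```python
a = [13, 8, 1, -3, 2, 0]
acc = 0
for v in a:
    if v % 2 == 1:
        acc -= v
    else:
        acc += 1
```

v=13: odd, acc = 0-13 = -13
v=8: not odd, acc = (-13)+1 = -12
v=1: odd, acc = (-12)-1 = -13
v=-3: odd, acc = (-13)-(-3) = -10
v=2: not odd, acc = (-10)+1 = -9
v=0: not odd, acc = (-9)+1 = -8

-8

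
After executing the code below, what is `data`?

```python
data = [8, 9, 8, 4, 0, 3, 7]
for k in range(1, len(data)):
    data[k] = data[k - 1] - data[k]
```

[8, -1, -9, -13, -13, -16, -23]

k=1: data[1] = 8-9 = -1 → [8, -1, 8, 4, 0, 3, 7]
k=2: data[2] = (-1)-8 = -9 → [8, -1, -9, 4, 0, 3, 7]
k=3: data[3] = (-9)-4 = -13 → [8, -1, -9, -13, 0, 3, 7]
k=4: data[4] = (-13)-0 = -13 → [8, -1, -9, -13, -13, 3, 7]
k=5: data[5] = (-13)-3 = -16 → [8, -1, -9, -13, -13, -16, 7]
k=6: data[6] = (-16)-7 = -23 → [8, -1, -9, -13, -13, -16, -23]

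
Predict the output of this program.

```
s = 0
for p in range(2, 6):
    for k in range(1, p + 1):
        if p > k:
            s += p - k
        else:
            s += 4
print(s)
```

p=2,k=1: 2>1, s = 0+1 = 1
p=2,k=2: not 2>2, s = 1+4 = 5
p=3,k=1: 3>1, s = 5+2 = 7
p=3,k=2: 3>2, s = 7+1 = 8
p=3,k=3: not 3>3, s = 8+4 = 12
p=4,k=1: 4>1, s = 12+3 = 15
p=4,k=2: 4>2, s = 15+2 = 17
p=4,k=3: 4>3, s = 17+1 = 18
p=4,k=4: not 4>4, s = 18+4 = 22
p=5,k=1: 5>1, s = 22+4 = 26
p=5,k=2: 5>2, s = 26+3 = 29
p=5,k=3: 5>3, s = 29+2 = 31
p=5,k=4: 5>4, s = 31+1 = 32
p=5,k=5: not 5>5, s = 32+4 = 36

36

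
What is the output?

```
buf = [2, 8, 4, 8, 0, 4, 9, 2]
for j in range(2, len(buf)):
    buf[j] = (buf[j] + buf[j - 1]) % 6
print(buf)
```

[2, 8, 0, 2, 2, 0, 3, 5]

j=2: buf[2] = (4+8)%6 = 0 → [2, 8, 0, 8, 0, 4, 9, 2]
j=3: buf[3] = (8+0)%6 = 2 → [2, 8, 0, 2, 0, 4, 9, 2]
j=4: buf[4] = (0+2)%6 = 2 → [2, 8, 0, 2, 2, 4, 9, 2]
j=5: buf[5] = (4+2)%6 = 0 → [2, 8, 0, 2, 2, 0, 9, 2]
j=6: buf[6] = (9+0)%6 = 3 → [2, 8, 0, 2, 2, 0, 3, 2]
j=7: buf[7] = (2+3)%6 = 5 → [2, 8, 0, 2, 2, 0, 3, 5]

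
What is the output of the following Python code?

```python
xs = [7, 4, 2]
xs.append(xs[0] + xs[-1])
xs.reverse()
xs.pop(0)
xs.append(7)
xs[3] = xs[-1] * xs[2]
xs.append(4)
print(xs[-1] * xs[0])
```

8

append xs[0]+xs[-1] = 7+2 = 9 → [7, 4, 2, 9]
reverse → [9, 2, 4, 7]
pop(0) removes 9 → [2, 4, 7]
append 7 → [2, 4, 7, 7]
xs[3] = xs[-1]*xs[2] = 7*7 = 49 → [2, 4, 7, 49]
append 4 → [2, 4, 7, 49, 4]
xs[-1]*xs[0] = 4*2 = 8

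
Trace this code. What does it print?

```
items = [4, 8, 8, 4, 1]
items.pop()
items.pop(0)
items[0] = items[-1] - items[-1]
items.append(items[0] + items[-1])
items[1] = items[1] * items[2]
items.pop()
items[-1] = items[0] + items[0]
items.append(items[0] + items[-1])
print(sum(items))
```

pop() removes 1 → [4, 8, 8, 4]
pop(0) removes 4 → [8, 8, 4]
items[0] = items[-1]-items[-1] = 4-4 = 0 → [0, 8, 4]
append items[0]+items[-1] = 0+4 = 4 → [0, 8, 4, 4]
items[1] = items[1]*items[2] = 8*4 = 32 → [0, 32, 4, 4]
pop() removes 4 → [0, 32, 4]
items[-1] = items[0]+items[0] = 0+0 = 0 → [0, 32, 0]
append items[0]+items[-1] = 0+0 = 0 → [0, 32, 0, 0]
sum = 32

32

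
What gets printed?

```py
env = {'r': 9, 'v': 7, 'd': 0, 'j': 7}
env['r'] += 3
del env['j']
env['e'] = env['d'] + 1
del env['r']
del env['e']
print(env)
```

env['r'] = 9+3 = 12 → {'r': 12, 'v': 7, 'd': 0, 'j': 7}
del 'j' → {'r': 12, 'v': 7, 'd': 0}
env['e'] = env['d']+1 = 1 → {'r': 12, 'v': 7, 'd': 0, 'e': 1}
del 'r' → {'v': 7, 'd': 0, 'e': 1}
del 'e' → {'v': 7, 'd': 0}

{'v': 7, 'd': 0}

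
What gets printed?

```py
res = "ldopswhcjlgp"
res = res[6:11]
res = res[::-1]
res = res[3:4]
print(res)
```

c

slice [6:11] → 'hcjlg'
reverse → 'gljch'
slice [3:4] → 'c'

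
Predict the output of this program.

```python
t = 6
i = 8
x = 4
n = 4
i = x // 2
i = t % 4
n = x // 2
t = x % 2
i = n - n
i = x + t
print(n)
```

i = 4//2 = 2
i = 6%4 = 2
n = 4//2 = 2
t = 4%2 = 0
i = 2-2 = 0
i = 4+0 = 4

2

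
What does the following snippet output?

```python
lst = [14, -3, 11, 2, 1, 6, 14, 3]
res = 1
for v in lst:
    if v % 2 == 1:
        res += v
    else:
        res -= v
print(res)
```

v=14: not odd, res = 1-14 = -13
v=-3: odd, res = (-13)+(-3) = -16
v=11: odd, res = (-16)+11 = -5
v=2: not odd, res = (-5)-2 = -7
v=1: odd, res = (-7)+1 = -6
v=6: not odd, res = (-6)-6 = -12
v=14: not odd, res = (-12)-14 = -26
v=3: odd, res = (-26)+3 = -23

-23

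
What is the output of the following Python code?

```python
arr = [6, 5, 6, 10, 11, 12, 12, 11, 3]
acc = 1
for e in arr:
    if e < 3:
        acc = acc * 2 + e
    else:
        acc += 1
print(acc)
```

e=6: not <3, acc = 1+1 = 2
e=5: not <3, acc = 2+1 = 3
e=6: not <3, acc = 3+1 = 4
e=10: not <3, acc = 4+1 = 5
e=11: not <3, acc = 5+1 = 6
e=12: not <3, acc = 6+1 = 7
e=12: not <3, acc = 7+1 = 8
e=11: not <3, acc = 8+1 = 9
e=3: not <3, acc = 9+1 = 10

10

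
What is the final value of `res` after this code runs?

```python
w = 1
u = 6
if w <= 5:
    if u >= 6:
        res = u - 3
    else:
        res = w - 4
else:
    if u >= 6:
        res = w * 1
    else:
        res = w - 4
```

3

w=1, u=6
w <= 5 is True; u >= 6 is True
→ res = u - 3 = 3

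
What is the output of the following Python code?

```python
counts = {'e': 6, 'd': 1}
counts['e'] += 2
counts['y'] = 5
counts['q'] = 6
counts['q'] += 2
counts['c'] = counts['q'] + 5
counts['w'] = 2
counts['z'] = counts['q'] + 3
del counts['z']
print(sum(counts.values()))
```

37

counts['e'] = 6+2 = 8 → {'e': 8, 'd': 1}
counts['y'] = 5 → {'e': 8, 'd': 1, 'y': 5}
counts['q'] = 6 → {'e': 8, 'd': 1, 'y': 5, 'q': 6}
counts['q'] = 6+2 = 8 → {'e': 8, 'd': 1, 'y': 5, 'q': 8}
counts['c'] = counts['q']+5 = 13 → {'e': 8, 'd': 1, 'y': 5, 'q': 8, 'c': 13}
counts['w'] = 2 → {'e': 8, 'd': 1, 'y': 5, 'q': 8, 'c': 13, 'w': 2}
counts['z'] = counts['q']+3 = 11 → {'e': 8, 'd': 1, 'y': 5, 'q': 8, 'c': 13, 'w': 2, 'z': 11}
del 'z' → {'e': 8, 'd': 1, 'y': 5, 'q': 8, 'c': 13, 'w': 2}
sum of values = 37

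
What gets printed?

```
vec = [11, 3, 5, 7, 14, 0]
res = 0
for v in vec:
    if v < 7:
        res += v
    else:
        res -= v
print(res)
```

v=11: not <7, res = 0-11 = -11
v=3: <7, res = (-11)+3 = -8
v=5: <7, res = (-8)+5 = -3
v=7: not <7, res = (-3)-7 = -10
v=14: not <7, res = (-10)-14 = -24
v=0: <7, res = (-24)+0 = -24

-24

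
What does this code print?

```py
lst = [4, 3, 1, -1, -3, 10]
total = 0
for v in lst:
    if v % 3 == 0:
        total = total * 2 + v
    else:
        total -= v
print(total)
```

-23

v=4: not %3==0, total = 0-4 = -4
v=3: %3==0, total = (-4)*2+3 = -5
v=1: not %3==0, total = (-5)-1 = -6
v=-1: not %3==0, total = (-6)-(-1) = -5
v=-3: %3==0, total = (-5)*2+(-3) = -13
v=10: not %3==0, total = (-13)-10 = -23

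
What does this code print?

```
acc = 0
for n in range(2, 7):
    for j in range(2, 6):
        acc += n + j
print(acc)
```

150

n=2,j=2: acc = 0+4 = 4
n=2,j=3: acc = 4+5 = 9
n=2,j=4: acc = 9+6 = 15
n=2,j=5: acc = 15+7 = 22
n=3,j=2: acc = 22+5 = 27
n=3,j=3: acc = 27+6 = 33
n=3,j=4: acc = 33+7 = 40
n=3,j=5: acc = 40+8 = 48
n=4,j=2: acc = 48+6 = 54
n=4,j=3: acc = 54+7 = 61
n=4,j=4: acc = 61+8 = 69
n=4,j=5: acc = 69+9 = 78
n=5,j=2: acc = 78+7 = 85
n=5,j=3: acc = 85+8 = 93
n=5,j=4: acc = 93+9 = 102
n=5,j=5: acc = 102+10 = 112
n=6,j=2: acc = 112+8 = 120
n=6,j=3: acc = 120+9 = 129
n=6,j=4: acc = 129+10 = 139
n=6,j=5: acc = 139+11 = 150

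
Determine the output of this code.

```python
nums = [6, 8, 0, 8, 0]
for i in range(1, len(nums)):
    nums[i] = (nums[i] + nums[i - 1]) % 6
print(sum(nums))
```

i=1: nums[1] = (8+6)%6 = 2 → [6, 2, 0, 8, 0]
i=2: nums[2] = (0+2)%6 = 2 → [6, 2, 2, 8, 0]
i=3: nums[3] = (8+2)%6 = 4 → [6, 2, 2, 4, 0]
i=4: nums[4] = (0+4)%6 = 4 → [6, 2, 2, 4, 4]
sum = 18

18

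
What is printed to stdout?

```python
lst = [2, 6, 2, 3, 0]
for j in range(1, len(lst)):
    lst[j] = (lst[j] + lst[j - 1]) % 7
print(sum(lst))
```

18

j=1: lst[1] = (6+2)%7 = 1 → [2, 1, 2, 3, 0]
j=2: lst[2] = (2+1)%7 = 3 → [2, 1, 3, 3, 0]
j=3: lst[3] = (3+3)%7 = 6 → [2, 1, 3, 6, 0]
j=4: lst[4] = (0+6)%7 = 6 → [2, 1, 3, 6, 6]
sum = 18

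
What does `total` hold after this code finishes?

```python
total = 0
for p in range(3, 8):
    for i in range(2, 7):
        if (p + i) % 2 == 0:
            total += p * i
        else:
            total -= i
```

188

p=3,i=2: odd sum, total = 0-2 = -2
p=3,i=3: even sum, total = (-2)+9 = 7
p=3,i=4: odd sum, total = 7-4 = 3
p=3,i=5: even sum, total = 3+15 = 18
p=3,i=6: odd sum, total = 18-6 = 12
p=4,i=2: even sum, total = 12+8 = 20
p=4,i=3: odd sum, total = 20-3 = 17
p=4,i=4: even sum, total = 17+16 = 33
p=4,i=5: odd sum, total = 33-5 = 28
p=4,i=6: even sum, total = 28+24 = 52
p=5,i=2: odd sum, total = 52-2 = 50
p=5,i=3: even sum, total = 50+15 = 65
p=5,i=4: odd sum, total = 65-4 = 61
p=5,i=5: even sum, total = 61+25 = 86
p=5,i=6: odd sum, total = 86-6 = 80
p=6,i=2: even sum, total = 80+12 = 92
p=6,i=3: odd sum, total = 92-3 = 89
p=6,i=4: even sum, total = 89+24 = 113
p=6,i=5: odd sum, total = 113-5 = 108
p=6,i=6: even sum, total = 108+36 = 144
p=7,i=2: odd sum, total = 144-2 = 142
p=7,i=3: even sum, total = 142+21 = 163
p=7,i=4: odd sum, total = 163-4 = 159
p=7,i=5: even sum, total = 159+35 = 194
p=7,i=6: odd sum, total = 194-6 = 188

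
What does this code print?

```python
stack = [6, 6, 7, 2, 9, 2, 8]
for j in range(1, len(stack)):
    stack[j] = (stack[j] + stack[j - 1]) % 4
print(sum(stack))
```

j=1: stack[1] = (6+6)%4 = 0 → [6, 0, 7, 2, 9, 2, 8]
j=2: stack[2] = (7+0)%4 = 3 → [6, 0, 3, 2, 9, 2, 8]
j=3: stack[3] = (2+3)%4 = 1 → [6, 0, 3, 1, 9, 2, 8]
j=4: stack[4] = (9+1)%4 = 2 → [6, 0, 3, 1, 2, 2, 8]
j=5: stack[5] = (2+2)%4 = 0 → [6, 0, 3, 1, 2, 0, 8]
j=6: stack[6] = (8+0)%4 = 0 → [6, 0, 3, 1, 2, 0, 0]
sum = 12

12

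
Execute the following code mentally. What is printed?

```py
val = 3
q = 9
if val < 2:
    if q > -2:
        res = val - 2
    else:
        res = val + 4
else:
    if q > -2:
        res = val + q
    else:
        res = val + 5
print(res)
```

12

val=3, q=9
val < 2 is False; q > -2 is True
→ res = val + q = 12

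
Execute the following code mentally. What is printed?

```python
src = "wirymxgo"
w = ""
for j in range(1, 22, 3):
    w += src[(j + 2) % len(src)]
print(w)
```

j=1: add src[3]='y' → 'y'
j=4: add src[6]='g' → 'yg'
j=7: add src[1]='i' → 'ygi'
j=10: add src[4]='m' → 'ygim'
j=13: add src[7]='o' → 'ygimo'
j=16: add src[2]='r' → 'ygimor'
j=19: add src[5]='x' → 'ygimorx'

ygimorx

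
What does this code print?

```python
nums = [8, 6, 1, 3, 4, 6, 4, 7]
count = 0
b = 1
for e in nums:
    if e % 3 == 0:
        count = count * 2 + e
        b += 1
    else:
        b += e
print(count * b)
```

1008

e=8: not %3==0; b=9
e=6: %3==0, count = 0*2+6 = 6; b=10
e=1: not %3==0; b=11
e=3: %3==0, count = 6*2+3 = 15; b=12
e=4: not %3==0; b=16
e=6: %3==0, count = 15*2+6 = 36; b=17
e=4: not %3==0; b=21
e=7: not %3==0; b=28
count*b = 36*28 = 1008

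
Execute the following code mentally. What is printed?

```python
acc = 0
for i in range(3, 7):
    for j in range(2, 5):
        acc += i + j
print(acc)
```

90

i=3,j=2: acc = 0+5 = 5
i=3,j=3: acc = 5+6 = 11
i=3,j=4: acc = 11+7 = 18
i=4,j=2: acc = 18+6 = 24
i=4,j=3: acc = 24+7 = 31
i=4,j=4: acc = 31+8 = 39
i=5,j=2: acc = 39+7 = 46
i=5,j=3: acc = 46+8 = 54
i=5,j=4: acc = 54+9 = 63
i=6,j=2: acc = 63+8 = 71
i=6,j=3: acc = 71+9 = 80
i=6,j=4: acc = 80+10 = 90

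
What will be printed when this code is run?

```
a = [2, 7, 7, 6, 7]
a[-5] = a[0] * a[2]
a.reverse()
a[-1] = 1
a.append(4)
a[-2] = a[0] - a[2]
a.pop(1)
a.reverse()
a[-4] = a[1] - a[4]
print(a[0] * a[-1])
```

a[-5] = a[0]*a[2] = 2*7 = 14 → [14, 7, 7, 6, 7]
reverse → [7, 6, 7, 7, 14]
a[-1] = 1 → [7, 6, 7, 7, 1]
append 4 → [7, 6, 7, 7, 1, 4]
a[-2] = a[0]-a[2] = 7-7 = 0 → [7, 6, 7, 7, 0, 4]
pop(1) removes 6 → [7, 7, 7, 0, 4]
reverse → [4, 0, 7, 7, 7]
a[-4] = a[1]-a[4] = 0-7 = -7 → [4, -7, 7, 7, 7]
a[0]*a[-1] = 4*7 = 28

28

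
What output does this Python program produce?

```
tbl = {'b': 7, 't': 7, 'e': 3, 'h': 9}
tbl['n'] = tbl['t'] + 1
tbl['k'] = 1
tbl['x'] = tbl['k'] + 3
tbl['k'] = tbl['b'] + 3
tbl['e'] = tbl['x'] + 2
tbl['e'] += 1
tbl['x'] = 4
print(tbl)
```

{'b': 7, 't': 7, 'e': 7, 'h': 9, 'n': 8, 'k': 10, 'x': 4}

tbl['n'] = tbl['t']+1 = 8 → {'b': 7, 't': 7, 'e': 3, 'h': 9, 'n': 8}
tbl['k'] = 1 → {'b': 7, 't': 7, 'e': 3, 'h': 9, 'n': 8, 'k': 1}
tbl['x'] = tbl['k']+3 = 4 → {'b': 7, 't': 7, 'e': 3, 'h': 9, 'n': 8, 'k': 1, 'x': 4}
tbl['k'] = tbl['b']+3 = 10 → {'b': 7, 't': 7, 'e': 3, 'h': 9, 'n': 8, 'k': 10, 'x': 4}
tbl['e'] = tbl['x']+2 = 6 → {'b': 7, 't': 7, 'e': 6, 'h': 9, 'n': 8, 'k': 10, 'x': 4}
tbl['e'] = 6+1 = 7 → {'b': 7, 't': 7, 'e': 7, 'h': 9, 'n': 8, 'k': 10, 'x': 4}
tbl['x'] = 4 → {'b': 7, 't': 7, 'e': 7, 'h': 9, 'n': 8, 'k': 10, 'x': 4}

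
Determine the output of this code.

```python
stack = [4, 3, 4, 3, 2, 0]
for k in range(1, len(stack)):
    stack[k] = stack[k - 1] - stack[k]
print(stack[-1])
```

k=1: stack[1] = 4-3 = 1 → [4, 1, 4, 3, 2, 0]
k=2: stack[2] = 1-4 = -3 → [4, 1, -3, 3, 2, 0]
k=3: stack[3] = (-3)-3 = -6 → [4, 1, -3, -6, 2, 0]
k=4: stack[4] = (-6)-2 = -8 → [4, 1, -3, -6, -8, 0]
k=5: stack[5] = (-8)-0 = -8 → [4, 1, -3, -6, -8, -8]

-8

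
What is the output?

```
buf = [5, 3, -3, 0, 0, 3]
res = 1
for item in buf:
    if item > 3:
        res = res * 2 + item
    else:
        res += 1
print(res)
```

item=5: >3, res = 1*2+5 = 7
item=3: not >3, res = 7+1 = 8
item=-3: not >3, res = 8+1 = 9
item=0: not >3, res = 9+1 = 10
item=0: not >3, res = 10+1 = 11
item=3: not >3, res = 11+1 = 12

12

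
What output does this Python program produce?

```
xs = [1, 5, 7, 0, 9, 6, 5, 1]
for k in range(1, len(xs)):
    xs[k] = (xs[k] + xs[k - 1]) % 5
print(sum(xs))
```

k=1: xs[1] = (5+1)%5 = 1 → [1, 1, 7, 0, 9, 6, 5, 1]
k=2: xs[2] = (7+1)%5 = 3 → [1, 1, 3, 0, 9, 6, 5, 1]
k=3: xs[3] = (0+3)%5 = 3 → [1, 1, 3, 3, 9, 6, 5, 1]
k=4: xs[4] = (9+3)%5 = 2 → [1, 1, 3, 3, 2, 6, 5, 1]
k=5: xs[5] = (6+2)%5 = 3 → [1, 1, 3, 3, 2, 3, 5, 1]
k=6: xs[6] = (5+3)%5 = 3 → [1, 1, 3, 3, 2, 3, 3, 1]
k=7: xs[7] = (1+3)%5 = 4 → [1, 1, 3, 3, 2, 3, 3, 4]
sum = 20

20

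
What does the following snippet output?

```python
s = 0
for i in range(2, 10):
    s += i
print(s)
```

44

i=2: s = 0+2 = 2
i=3: s = 2+3 = 5
i=4: s = 5+4 = 9
i=5: s = 9+5 = 14
i=6: s = 14+6 = 20
i=7: s = 20+7 = 27
i=8: s = 27+8 = 35
i=9: s = 35+9 = 44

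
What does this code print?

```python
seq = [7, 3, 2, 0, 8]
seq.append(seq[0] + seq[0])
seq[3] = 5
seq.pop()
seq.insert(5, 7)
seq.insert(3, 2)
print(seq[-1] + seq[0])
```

14

append seq[0]+seq[0] = 7+7 = 14 → [7, 3, 2, 0, 8, 14]
seq[3] = 5 → [7, 3, 2, 5, 8, 14]
pop() removes 14 → [7, 3, 2, 5, 8]
insert 7 at 5 → [7, 3, 2, 5, 8, 7]
insert 2 at 3 → [7, 3, 2, 2, 5, 8, 7]
seq[-1]+seq[0] = 7+7 = 14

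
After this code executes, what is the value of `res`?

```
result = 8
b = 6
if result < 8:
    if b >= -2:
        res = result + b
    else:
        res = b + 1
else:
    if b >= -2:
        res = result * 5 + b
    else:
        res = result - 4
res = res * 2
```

92

result=8, b=6
result < 8 is False; b >= -2 is True
→ res = result * 5 + b = 46
res = 46*2 = 92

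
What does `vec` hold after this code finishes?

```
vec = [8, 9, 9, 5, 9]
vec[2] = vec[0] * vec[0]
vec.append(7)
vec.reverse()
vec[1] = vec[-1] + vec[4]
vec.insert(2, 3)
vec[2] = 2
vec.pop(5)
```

vec[2] = vec[0]*vec[0] = 8*8 = 64 → [8, 9, 64, 5, 9]
append 7 → [8, 9, 64, 5, 9, 7]
reverse → [7, 9, 5, 64, 9, 8]
vec[1] = vec[-1]+vec[4] = 8+9 = 17 → [7, 17, 5, 64, 9, 8]
insert 3 at 2 → [7, 17, 3, 5, 64, 9, 8]
vec[2] = 2 → [7, 17, 2, 5, 64, 9, 8]
pop(5) removes 9 → [7, 17, 2, 5, 64, 8]

[7, 17, 2, 5, 64, 8]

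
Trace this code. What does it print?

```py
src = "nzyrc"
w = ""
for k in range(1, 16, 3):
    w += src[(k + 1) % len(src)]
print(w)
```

ynrzc

k=1: add src[2]='y' → 'y'
k=4: add src[0]='n' → 'yn'
k=7: add src[3]='r' → 'ynr'
k=10: add src[1]='z' → 'ynrz'
k=13: add src[4]='c' → 'ynrzc'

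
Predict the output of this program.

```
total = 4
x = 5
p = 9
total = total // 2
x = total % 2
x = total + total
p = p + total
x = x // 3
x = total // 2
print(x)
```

1

total = 4//2 = 2
x = 2%2 = 0
x = 2+2 = 4
p = 9+2 = 11
x = 4//3 = 1
x = 2//2 = 1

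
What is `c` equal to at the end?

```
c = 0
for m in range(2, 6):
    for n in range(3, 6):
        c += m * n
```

m=2,n=3: c = 0+6 = 6
m=2,n=4: c = 6+8 = 14
m=2,n=5: c = 14+10 = 24
m=3,n=3: c = 24+9 = 33
m=3,n=4: c = 33+12 = 45
m=3,n=5: c = 45+15 = 60
m=4,n=3: c = 60+12 = 72
m=4,n=4: c = 72+16 = 88
m=4,n=5: c = 88+20 = 108
m=5,n=3: c = 108+15 = 123
m=5,n=4: c = 123+20 = 143
m=5,n=5: c = 143+25 = 168

168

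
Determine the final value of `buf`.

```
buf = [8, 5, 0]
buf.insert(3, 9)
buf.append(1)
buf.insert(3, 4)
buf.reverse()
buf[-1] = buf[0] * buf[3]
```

insert 9 at 3 → [8, 5, 0, 9]
append 1 → [8, 5, 0, 9, 1]
insert 4 at 3 → [8, 5, 0, 4, 9, 1]
reverse → [1, 9, 4, 0, 5, 8]
buf[-1] = buf[0]*buf[3] = 1*0 = 0 → [1, 9, 4, 0, 5, 0]

[1, 9, 4, 0, 5, 0]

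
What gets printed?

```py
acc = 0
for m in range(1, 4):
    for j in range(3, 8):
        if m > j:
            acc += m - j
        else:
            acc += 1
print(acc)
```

15

m=1,j=3: not 1>3, acc = 0+1 = 1
m=1,j=4: not 1>4, acc = 1+1 = 2
m=1,j=5: not 1>5, acc = 2+1 = 3
m=1,j=6: not 1>6, acc = 3+1 = 4
m=1,j=7: not 1>7, acc = 4+1 = 5
m=2,j=3: not 2>3, acc = 5+1 = 6
m=2,j=4: not 2>4, acc = 6+1 = 7
m=2,j=5: not 2>5, acc = 7+1 = 8
m=2,j=6: not 2>6, acc = 8+1 = 9
m=2,j=7: not 2>7, acc = 9+1 = 10
m=3,j=3: not 3>3, acc = 10+1 = 11
m=3,j=4: not 3>4, acc = 11+1 = 12
m=3,j=5: not 3>5, acc = 12+1 = 13
m=3,j=6: not 3>6, acc = 13+1 = 14
m=3,j=7: not 3>7, acc = 14+1 = 15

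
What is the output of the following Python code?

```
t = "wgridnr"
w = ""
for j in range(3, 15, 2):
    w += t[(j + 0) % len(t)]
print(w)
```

j=3: add t[3]='i' → 'i'
j=5: add t[5]='n' → 'in'
j=7: add t[0]='w' → 'inw'
j=9: add t[2]='r' → 'inwr'
j=11: add t[4]='d' → 'inwrd'
j=13: add t[6]='r' → 'inwrdr'

inwrdr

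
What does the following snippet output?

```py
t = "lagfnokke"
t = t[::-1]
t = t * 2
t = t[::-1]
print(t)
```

reverse → 'ekkonfgal'
repeat ×2 → 'ekkonfgalekkonfgal'
reverse → 'lagfnokkelagfnokke'

lagfnokkelagfnokke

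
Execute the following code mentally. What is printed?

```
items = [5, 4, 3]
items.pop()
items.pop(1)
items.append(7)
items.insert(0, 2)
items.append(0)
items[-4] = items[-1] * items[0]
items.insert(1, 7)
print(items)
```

[0, 7, 5, 7, 0]

pop() removes 3 → [5, 4]
pop(1) removes 4 → [5]
append 7 → [5, 7]
insert 2 at 0 → [2, 5, 7]
append 0 → [2, 5, 7, 0]
items[-4] = items[-1]*items[0] = 0*2 = 0 → [0, 5, 7, 0]
insert 7 at 1 → [0, 7, 5, 7, 0]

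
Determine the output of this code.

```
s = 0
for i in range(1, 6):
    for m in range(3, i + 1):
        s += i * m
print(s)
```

i=3,m=3: s = 0+9 = 9
i=4,m=3: s = 9+12 = 21
i=4,m=4: s = 21+16 = 37
i=5,m=3: s = 37+15 = 52
i=5,m=4: s = 52+20 = 72
i=5,m=5: s = 72+25 = 97

97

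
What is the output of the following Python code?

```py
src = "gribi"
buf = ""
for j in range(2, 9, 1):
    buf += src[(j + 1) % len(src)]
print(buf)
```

j=2: add src[3]='b' → 'b'
j=3: add src[4]='i' → 'bi'
j=4: add src[0]='g' → 'big'
j=5: add src[1]='r' → 'bigr'
j=6: add src[2]='i' → 'bigri'
j=7: add src[3]='b' → 'bigrib'
j=8: add src[4]='i' → 'bigribi'

bigribi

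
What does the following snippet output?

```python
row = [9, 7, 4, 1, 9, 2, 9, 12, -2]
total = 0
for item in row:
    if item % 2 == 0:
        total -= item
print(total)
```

-16

item=9: not even
item=7: not even
item=4: even, total = 0-4 = -4
item=1: not even
item=9: not even
item=2: even, total = (-4)-2 = -6
item=9: not even
item=12: even, total = (-6)-12 = -18
item=-2: even, total = (-18)-(-2) = -16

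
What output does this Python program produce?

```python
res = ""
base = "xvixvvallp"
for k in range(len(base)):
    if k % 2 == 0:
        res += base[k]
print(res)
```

k=0: add 'x' → 'x'
k=1: skip
k=2: add 'i' → 'xi'
k=3: skip
k=4: add 'v' → 'xiv'
k=5: skip
k=6: add 'a' → 'xiva'
k=7: skip
k=8: add 'l' → 'xival'
k=9: skip

xival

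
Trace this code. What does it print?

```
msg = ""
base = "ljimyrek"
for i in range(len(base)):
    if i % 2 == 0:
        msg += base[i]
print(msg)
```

liye

i=0: add 'l' → 'l'
i=1: skip
i=2: add 'i' → 'li'
i=3: skip
i=4: add 'y' → 'liy'
i=5: skip
i=6: add 'e' → 'liye'
i=7: skip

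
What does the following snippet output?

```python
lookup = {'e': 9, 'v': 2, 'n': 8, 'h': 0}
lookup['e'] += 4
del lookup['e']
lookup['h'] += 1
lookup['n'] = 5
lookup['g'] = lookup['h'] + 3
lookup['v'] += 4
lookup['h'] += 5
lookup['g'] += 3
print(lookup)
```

lookup['e'] = 9+4 = 13 → {'e': 13, 'v': 2, 'n': 8, 'h': 0}
del 'e' → {'v': 2, 'n': 8, 'h': 0}
lookup['h'] = 0+1 = 1 → {'v': 2, 'n': 8, 'h': 1}
lookup['n'] = 5 → {'v': 2, 'n': 5, 'h': 1}
lookup['g'] = lookup['h']+3 = 4 → {'v': 2, 'n': 5, 'h': 1, 'g': 4}
lookup['v'] = 2+4 = 6 → {'v': 6, 'n': 5, 'h': 1, 'g': 4}
lookup['h'] = 1+5 = 6 → {'v': 6, 'n': 5, 'h': 6, 'g': 4}
lookup['g'] = 4+3 = 7 → {'v': 6, 'n': 5, 'h': 6, 'g': 7}

{'v': 6, 'n': 5, 'h': 6, 'g': 7}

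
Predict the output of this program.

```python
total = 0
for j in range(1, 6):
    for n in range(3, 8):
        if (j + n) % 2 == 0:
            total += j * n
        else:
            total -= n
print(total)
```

135

j=1,n=3: even sum, total = 0+3 = 3
j=1,n=4: odd sum, total = 3-4 = -1
j=1,n=5: even sum, total = (-1)+5 = 4
j=1,n=6: odd sum, total = 4-6 = -2
j=1,n=7: even sum, total = (-2)+7 = 5
j=2,n=3: odd sum, total = 5-3 = 2
j=2,n=4: even sum, total = 2+8 = 10
j=2,n=5: odd sum, total = 10-5 = 5
j=2,n=6: even sum, total = 5+12 = 17
j=2,n=7: odd sum, total = 17-7 = 10
j=3,n=3: even sum, total = 10+9 = 19
j=3,n=4: odd sum, total = 19-4 = 15
j=3,n=5: even sum, total = 15+15 = 30
j=3,n=6: odd sum, total = 30-6 = 24
j=3,n=7: even sum, total = 24+21 = 45
j=4,n=3: odd sum, total = 45-3 = 42
j=4,n=4: even sum, total = 42+16 = 58
j=4,n=5: odd sum, total = 58-5 = 53
j=4,n=6: even sum, total = 53+24 = 77
j=4,n=7: odd sum, total = 77-7 = 70
j=5,n=3: even sum, total = 70+15 = 85
j=5,n=4: odd sum, total = 85-4 = 81
j=5,n=5: even sum, total = 81+25 = 106
j=5,n=6: odd sum, total = 106-6 = 100
j=5,n=7: even sum, total = 100+35 = 135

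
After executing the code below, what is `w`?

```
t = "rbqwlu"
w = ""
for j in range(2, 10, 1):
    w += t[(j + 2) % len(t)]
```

'lurbqwlu'

j=2: add t[4]='l' → 'l'
j=3: add t[5]='u' → 'lu'
j=4: add t[0]='r' → 'lur'
j=5: add t[1]='b' → 'lurb'
j=6: add t[2]='q' → 'lurbq'
j=7: add t[3]='w' → 'lurbqw'
j=8: add t[4]='l' → 'lurbqwl'
j=9: add t[5]='u' → 'lurbqwlu'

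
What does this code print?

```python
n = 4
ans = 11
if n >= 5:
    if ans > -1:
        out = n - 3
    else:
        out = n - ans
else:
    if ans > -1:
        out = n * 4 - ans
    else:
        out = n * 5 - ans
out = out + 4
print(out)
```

n=4, ans=11
n >= 5 is False; ans > -1 is True
→ out = n * 4 - ans = 5
out = 5+4 = 9

9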